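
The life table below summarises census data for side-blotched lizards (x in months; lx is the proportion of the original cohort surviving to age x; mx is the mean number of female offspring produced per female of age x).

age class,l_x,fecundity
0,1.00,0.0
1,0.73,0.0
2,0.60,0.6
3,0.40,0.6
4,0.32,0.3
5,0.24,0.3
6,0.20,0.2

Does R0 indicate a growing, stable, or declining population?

declining

R0 = Σ lx·mx = 0 + 0 + 0.36 + 0.24 + 0.096 + 0.072 + 0.04 = 0.808
R0 < 1, so the population is declining.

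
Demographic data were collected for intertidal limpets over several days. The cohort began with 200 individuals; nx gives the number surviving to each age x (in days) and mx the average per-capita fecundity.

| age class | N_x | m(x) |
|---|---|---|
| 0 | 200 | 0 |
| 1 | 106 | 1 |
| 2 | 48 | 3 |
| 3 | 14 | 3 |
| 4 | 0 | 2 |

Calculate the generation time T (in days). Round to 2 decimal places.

lx = nx/n0 = nx/200: 1, 0.53, 0.24, 0.07, 0
lx·mx: 0, 0.53, 0.72, 0.21, 0 → R0 = 1.46
x·lx·mx: 0, 0.53, 1.44, 0.63, 0 → Σ = 2.6
T = 2.6 / 1.46 = 1.780822… → 1.78

1.78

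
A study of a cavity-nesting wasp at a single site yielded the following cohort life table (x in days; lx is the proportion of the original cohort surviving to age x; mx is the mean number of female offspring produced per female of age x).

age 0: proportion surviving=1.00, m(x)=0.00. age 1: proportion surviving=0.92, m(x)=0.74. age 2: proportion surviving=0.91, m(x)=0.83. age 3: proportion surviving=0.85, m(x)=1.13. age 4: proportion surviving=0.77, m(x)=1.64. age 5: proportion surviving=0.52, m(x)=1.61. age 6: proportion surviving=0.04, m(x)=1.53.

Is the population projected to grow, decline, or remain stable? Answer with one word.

growing

R0 = Σ lx·mx = 0 + 0.6808 + 0.7553 + 0.9605 + 1.2628 + 0.8372 + 0.0612 = 4.5578
R0 > 1, so the population is growing.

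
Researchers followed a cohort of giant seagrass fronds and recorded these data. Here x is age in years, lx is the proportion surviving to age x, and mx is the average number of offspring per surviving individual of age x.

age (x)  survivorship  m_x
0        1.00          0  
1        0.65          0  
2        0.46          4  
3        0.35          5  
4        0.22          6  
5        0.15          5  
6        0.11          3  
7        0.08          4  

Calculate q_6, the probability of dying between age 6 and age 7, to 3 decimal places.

q_6 = (l_6 − l_7) / l_6 = (0.11 − 0.08) / 0.11
     = 0.03 / 0.11 = 0.272727… → 0.273

0.273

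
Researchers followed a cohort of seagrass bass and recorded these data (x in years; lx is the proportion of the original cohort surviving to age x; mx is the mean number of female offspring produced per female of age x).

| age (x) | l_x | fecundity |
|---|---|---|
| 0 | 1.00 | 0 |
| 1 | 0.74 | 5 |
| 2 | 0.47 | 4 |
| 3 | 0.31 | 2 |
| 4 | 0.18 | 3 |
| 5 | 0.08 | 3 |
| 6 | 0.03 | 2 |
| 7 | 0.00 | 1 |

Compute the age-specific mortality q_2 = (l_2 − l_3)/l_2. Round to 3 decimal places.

0.340

q_2 = (l_2 − l_3) / l_2 = (0.47 − 0.31) / 0.47
     = 0.16 / 0.47 = 0.340426… → 0.340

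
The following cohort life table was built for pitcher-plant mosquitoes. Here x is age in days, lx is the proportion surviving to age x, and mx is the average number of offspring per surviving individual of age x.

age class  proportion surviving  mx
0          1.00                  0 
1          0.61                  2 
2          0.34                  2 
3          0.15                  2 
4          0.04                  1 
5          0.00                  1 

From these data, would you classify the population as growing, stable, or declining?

growing

R0 = Σ lx·mx = 0 + 1.22 + 0.68 + 0.3 + 0.04 + 0 = 2.24
R0 > 1, so the population is growing.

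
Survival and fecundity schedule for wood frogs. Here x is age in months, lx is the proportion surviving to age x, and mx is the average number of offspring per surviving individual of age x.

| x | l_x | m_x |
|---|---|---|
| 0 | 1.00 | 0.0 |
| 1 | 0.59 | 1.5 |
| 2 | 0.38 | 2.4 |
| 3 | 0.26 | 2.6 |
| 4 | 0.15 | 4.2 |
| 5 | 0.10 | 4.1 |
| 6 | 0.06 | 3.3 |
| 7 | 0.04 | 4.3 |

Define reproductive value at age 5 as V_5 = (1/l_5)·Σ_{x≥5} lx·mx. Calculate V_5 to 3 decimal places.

lx·mx for x ≥ 5: 0.41, 0.198, 0.172 → sum = 0.78
V_5 = 0.78 / l_5 = 0.78 / 0.1 = 7.8 → 7.800

7.800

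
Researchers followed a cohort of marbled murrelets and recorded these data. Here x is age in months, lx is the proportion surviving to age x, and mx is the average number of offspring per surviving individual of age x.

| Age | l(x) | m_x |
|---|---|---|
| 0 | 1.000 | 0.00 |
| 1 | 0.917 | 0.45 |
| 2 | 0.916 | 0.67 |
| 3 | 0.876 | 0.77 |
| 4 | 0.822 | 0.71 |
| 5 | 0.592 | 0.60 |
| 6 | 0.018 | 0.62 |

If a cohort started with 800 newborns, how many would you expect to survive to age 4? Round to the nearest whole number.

658

Expected survivors = N0 · l_4 = 800 × 0.822 = 657.6 → 658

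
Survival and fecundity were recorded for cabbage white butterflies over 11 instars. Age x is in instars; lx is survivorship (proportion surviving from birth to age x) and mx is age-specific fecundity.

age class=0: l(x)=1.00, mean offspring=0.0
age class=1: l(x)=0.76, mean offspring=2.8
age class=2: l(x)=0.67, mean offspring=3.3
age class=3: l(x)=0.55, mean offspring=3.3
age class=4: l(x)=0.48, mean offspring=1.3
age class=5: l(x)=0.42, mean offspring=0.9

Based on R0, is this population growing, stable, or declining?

R0 = Σ lx·mx = 0 + 2.128 + 2.211 + 1.815 + 0.624 + 0.378 = 7.156
R0 > 1, so the population is growing.

growing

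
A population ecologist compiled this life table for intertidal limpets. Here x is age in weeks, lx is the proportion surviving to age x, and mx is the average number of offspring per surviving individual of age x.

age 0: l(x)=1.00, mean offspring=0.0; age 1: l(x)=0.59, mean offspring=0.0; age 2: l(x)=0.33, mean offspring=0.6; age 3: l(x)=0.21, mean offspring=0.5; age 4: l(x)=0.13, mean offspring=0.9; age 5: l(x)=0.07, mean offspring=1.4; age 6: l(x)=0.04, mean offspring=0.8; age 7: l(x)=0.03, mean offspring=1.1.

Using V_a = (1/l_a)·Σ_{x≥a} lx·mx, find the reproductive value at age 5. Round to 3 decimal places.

2.329

lx·mx for x ≥ 5: 0.098, 0.032, 0.033 → sum = 0.163
V_5 = 0.163 / l_5 = 0.163 / 0.07 = 2.328571… → 2.329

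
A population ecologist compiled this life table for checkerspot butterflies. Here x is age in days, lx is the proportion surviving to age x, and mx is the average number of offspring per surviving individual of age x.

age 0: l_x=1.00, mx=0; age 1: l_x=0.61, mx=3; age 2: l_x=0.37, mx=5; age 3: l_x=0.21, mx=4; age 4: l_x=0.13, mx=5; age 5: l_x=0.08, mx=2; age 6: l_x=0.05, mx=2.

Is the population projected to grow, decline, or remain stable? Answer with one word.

R0 = Σ lx·mx = 0 + 1.83 + 1.85 + 0.84 + 0.65 + 0.16 + 0.1 = 5.43
R0 > 1, so the population is growing.

growing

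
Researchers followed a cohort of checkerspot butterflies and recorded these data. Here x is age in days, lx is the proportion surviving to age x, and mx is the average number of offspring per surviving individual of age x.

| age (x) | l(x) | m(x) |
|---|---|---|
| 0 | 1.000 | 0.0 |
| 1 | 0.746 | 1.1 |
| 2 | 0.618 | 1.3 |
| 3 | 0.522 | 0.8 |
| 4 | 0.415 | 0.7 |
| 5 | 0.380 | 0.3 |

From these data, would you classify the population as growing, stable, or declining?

R0 = Σ lx·mx = 0 + 0.8206 + 0.8034 + 0.4176 + 0.2905 + 0.114 = 2.4461
R0 > 1, so the population is growing.

growing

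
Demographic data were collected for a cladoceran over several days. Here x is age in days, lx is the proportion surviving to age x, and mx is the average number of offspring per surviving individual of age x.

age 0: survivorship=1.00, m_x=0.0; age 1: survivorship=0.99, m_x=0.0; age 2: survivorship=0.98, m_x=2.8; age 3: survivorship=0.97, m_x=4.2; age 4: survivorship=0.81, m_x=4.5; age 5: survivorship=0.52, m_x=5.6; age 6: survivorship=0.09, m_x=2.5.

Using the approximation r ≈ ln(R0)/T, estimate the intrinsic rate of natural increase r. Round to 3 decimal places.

0.736

R0 = Σ lx·mx = 0 + 0 + 2.744 + 4.074 + 3.645 + 2.912 + 0.225 = 13.6
Σ x·lx·mx = 48.2; T = 48.2/13.6 = 3.54412…
r ≈ ln(R0)/T = ln(13.6)/3.54412… = 0.73645… → 0.736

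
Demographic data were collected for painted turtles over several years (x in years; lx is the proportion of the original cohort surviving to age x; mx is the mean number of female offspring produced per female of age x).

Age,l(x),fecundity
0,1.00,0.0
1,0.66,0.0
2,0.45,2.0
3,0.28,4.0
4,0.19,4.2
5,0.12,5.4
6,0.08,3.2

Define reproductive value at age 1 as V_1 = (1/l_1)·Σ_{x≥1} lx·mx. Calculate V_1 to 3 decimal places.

5.639

lx·mx for x ≥ 1: 0, 0.9, 1.12, 0.798, 0.648, 0.256 → sum = 3.722
V_1 = 3.722 / l_1 = 3.722 / 0.66 = 5.639394… → 5.639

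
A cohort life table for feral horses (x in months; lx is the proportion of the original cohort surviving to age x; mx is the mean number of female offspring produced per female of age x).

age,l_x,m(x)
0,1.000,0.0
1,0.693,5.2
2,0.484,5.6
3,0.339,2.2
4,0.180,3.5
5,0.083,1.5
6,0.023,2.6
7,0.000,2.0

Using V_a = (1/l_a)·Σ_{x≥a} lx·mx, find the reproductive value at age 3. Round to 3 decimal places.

4.602

lx·mx for x ≥ 3: 0.7458, 0.63, 0.1245, 0.0598, 0 → sum = 1.5601
V_3 = 1.5601 / l_3 = 1.5601 / 0.339 = 4.602065… → 4.602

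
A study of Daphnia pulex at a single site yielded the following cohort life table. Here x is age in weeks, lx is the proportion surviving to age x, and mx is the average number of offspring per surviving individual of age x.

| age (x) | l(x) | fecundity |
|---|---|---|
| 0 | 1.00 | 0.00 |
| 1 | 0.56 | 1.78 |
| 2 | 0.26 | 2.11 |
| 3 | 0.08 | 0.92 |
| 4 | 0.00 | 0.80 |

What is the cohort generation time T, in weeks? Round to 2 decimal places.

lx·mx: 0, 0.9968, 0.5486, 0.0736, 0 → R0 = 1.619
x·lx·mx: 0, 0.9968, 1.0972, 0.2208, 0 → Σ = 2.3148
T = 2.3148 / 1.619 = 1.429771… → 1.43

1.43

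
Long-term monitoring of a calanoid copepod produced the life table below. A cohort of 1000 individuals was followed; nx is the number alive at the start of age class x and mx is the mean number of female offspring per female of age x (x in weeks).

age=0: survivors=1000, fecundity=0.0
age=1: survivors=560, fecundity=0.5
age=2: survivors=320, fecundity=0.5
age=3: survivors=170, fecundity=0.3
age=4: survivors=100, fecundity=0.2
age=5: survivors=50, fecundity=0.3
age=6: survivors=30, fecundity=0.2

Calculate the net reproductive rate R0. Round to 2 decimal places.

0.53

lx = nx/n0 = nx/1000: 1, 0.56, 0.32, 0.17, 0.1, 0.05, 0.03
lx·mx by age: 0, 0.28, 0.16, 0.051, 0.02, 0.015, 0.006
R0 = Σ lx·mx = 0.532 → 0.53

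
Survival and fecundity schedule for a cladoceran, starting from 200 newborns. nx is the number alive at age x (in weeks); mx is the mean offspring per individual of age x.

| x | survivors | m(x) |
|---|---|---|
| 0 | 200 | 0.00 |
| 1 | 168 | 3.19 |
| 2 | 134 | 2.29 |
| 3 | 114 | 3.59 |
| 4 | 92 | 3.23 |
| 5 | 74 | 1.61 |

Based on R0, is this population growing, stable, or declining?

lx = nx/n0 = nx/200: 1, 0.84, 0.67, 0.57, 0.46, 0.37
R0 = Σ lx·mx = 0 + 2.6796 + 1.5343 + 2.0463 + 1.4858 + 0.5957 = 8.3417
R0 > 1, so the population is growing.

growing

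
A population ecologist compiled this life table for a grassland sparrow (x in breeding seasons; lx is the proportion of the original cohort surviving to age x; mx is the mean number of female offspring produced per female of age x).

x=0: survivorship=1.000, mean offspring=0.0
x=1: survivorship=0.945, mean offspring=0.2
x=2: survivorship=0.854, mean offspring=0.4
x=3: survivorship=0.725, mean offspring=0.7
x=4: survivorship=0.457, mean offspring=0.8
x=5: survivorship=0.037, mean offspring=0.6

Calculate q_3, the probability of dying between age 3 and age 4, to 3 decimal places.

q_3 = (l_3 − l_4) / l_3 = (0.725 − 0.457) / 0.725
     = 0.268 / 0.725 = 0.369655… → 0.370

0.370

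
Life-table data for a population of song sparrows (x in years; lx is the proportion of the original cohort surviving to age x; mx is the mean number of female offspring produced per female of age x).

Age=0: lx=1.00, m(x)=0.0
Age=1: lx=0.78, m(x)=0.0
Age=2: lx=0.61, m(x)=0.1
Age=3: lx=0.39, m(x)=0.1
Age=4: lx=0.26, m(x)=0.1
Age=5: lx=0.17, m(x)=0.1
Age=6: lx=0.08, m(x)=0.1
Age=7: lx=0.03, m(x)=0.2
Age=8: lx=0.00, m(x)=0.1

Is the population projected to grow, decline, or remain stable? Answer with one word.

declining

R0 = Σ lx·mx = 0 + 0 + 0.061 + 0.039 + 0.026 + 0.017 + 0.008 + 0.006 + 0 = 0.157
R0 < 1, so the population is declining.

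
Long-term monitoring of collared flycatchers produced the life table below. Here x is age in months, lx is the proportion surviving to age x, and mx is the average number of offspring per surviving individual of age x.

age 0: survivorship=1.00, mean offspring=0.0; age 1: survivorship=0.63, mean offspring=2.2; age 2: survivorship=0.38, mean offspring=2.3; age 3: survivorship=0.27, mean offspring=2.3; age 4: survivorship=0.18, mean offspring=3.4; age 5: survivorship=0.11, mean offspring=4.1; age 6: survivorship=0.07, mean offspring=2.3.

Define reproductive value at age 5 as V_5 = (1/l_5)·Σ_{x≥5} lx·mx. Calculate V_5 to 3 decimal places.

lx·mx for x ≥ 5: 0.451, 0.161 → sum = 0.612
V_5 = 0.612 / l_5 = 0.612 / 0.11 = 5.563636… → 5.564

5.564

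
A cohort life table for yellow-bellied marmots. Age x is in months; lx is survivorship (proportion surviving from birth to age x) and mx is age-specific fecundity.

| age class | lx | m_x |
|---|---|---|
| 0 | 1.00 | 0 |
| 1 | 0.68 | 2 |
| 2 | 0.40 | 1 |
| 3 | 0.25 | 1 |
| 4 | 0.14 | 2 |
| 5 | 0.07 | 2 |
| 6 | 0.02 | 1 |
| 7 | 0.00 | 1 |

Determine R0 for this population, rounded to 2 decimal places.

lx·mx by age: 0, 1.36, 0.4, 0.25, 0.28, 0.14, 0.02, 0
R0 = Σ lx·mx = 2.45 → 2.45

2.45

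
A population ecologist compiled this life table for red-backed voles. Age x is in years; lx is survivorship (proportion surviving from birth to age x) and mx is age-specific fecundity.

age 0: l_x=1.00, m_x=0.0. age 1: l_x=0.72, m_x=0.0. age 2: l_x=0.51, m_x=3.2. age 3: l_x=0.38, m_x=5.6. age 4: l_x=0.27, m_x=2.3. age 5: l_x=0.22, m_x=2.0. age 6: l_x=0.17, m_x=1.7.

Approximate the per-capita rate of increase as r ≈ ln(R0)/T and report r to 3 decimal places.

0.519

R0 = Σ lx·mx = 0 + 0 + 1.632 + 2.128 + 0.621 + 0.44 + 0.289 = 5.11
Σ x·lx·mx = 16.066; T = 16.066/5.11 = 3.14403…
r ≈ ln(R0)/T = ln(5.11)/3.14403… = 0.51882… → 0.519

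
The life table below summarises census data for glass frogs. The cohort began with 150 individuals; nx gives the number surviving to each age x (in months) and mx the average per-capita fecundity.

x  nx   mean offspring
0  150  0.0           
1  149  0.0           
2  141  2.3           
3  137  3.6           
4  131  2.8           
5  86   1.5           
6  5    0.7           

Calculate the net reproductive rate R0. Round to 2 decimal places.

8.78

lx = nx/n0 = nx/150: 1, 0.99333…, 0.94, 0.91333…, 0.87333…, 0.57333…, 0.03333…
lx·mx by age: 0, 0, 2.162, 3.288…, 2.445333…, 0.86…, 0.023333…
R0 = Σ lx·mx = 8.778667… → 8.78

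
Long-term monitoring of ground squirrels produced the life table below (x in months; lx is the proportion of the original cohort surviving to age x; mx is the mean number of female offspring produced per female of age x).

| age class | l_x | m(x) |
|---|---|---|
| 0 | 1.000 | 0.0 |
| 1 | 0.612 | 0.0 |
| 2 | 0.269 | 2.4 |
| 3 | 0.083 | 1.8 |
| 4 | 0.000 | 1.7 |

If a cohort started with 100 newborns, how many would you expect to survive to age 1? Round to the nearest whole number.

Expected survivors = N0 · l_1 = 100 × 0.612 = 61.2 → 61

61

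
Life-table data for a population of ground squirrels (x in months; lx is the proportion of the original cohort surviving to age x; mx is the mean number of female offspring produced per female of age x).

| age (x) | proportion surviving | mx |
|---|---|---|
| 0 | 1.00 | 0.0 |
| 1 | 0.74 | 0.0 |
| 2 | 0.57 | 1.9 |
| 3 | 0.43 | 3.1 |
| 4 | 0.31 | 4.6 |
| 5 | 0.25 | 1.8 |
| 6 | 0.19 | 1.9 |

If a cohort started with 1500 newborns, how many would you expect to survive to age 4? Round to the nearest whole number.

465

Expected survivors = N0 · l_4 = 1500 × 0.31 = 465 → 465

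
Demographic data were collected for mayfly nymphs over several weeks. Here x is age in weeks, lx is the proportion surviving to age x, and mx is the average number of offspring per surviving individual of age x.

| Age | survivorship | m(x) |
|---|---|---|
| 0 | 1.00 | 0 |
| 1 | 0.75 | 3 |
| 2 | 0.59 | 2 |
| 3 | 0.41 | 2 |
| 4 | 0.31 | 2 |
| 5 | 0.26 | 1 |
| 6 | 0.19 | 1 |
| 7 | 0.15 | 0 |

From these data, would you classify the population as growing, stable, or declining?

growing

R0 = Σ lx·mx = 0 + 2.25 + 1.18 + 0.82 + 0.62 + 0.26 + 0.19 + 0 = 5.32
R0 > 1, so the population is growing.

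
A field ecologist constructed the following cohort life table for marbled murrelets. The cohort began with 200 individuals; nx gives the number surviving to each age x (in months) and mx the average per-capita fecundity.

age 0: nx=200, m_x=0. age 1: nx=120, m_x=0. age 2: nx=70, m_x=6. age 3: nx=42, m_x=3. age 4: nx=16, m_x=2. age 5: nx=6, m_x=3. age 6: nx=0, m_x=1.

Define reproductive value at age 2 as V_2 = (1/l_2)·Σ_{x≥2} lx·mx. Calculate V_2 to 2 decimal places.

lx = nx/n0 = nx/200: 1, 0.6, 0.35, 0.21, 0.08, 0.03, 0
lx·mx for x ≥ 2: 2.1, 0.63, 0.16, 0.09, 0 → sum = 2.98
V_2 = 2.98 / l_2 = 2.98 / 0.35 = 8.514286… → 8.51

8.51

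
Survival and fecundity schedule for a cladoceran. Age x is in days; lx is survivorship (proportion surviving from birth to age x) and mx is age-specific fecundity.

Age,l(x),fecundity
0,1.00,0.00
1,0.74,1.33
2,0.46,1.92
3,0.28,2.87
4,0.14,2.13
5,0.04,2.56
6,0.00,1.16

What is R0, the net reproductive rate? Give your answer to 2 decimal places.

lx·mx by age: 0, 0.9842, 0.8832, 0.8036, 0.2982, 0.1024, 0
R0 = Σ lx·mx = 3.0716 → 3.07

3.07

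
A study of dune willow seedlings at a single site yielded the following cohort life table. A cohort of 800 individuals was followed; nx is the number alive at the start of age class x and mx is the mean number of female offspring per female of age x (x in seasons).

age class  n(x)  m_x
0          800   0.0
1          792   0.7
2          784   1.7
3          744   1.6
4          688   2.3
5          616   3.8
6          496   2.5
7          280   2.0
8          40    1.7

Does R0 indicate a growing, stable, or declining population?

growing

lx = nx/n0 = nx/800: 1, 0.99, 0.98, 0.93, 0.86, 0.77, 0.62, 0.35, 0.05
R0 = Σ lx·mx = 0 + 0.693 + 1.666 + 1.488 + 1.978 + 2.926 + 1.55 + 0.7 + 0.085 = 11.086
R0 > 1, so the population is growing.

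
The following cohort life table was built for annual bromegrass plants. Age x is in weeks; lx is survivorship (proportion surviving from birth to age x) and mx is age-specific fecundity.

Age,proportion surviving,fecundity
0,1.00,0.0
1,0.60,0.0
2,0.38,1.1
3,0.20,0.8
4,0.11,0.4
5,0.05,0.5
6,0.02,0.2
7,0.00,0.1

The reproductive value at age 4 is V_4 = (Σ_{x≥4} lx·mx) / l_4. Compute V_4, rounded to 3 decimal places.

lx·mx for x ≥ 4: 0.044, 0.025, 0.004, 0 → sum = 0.073
V_4 = 0.073 / l_4 = 0.073 / 0.11 = 0.663636… → 0.664

0.664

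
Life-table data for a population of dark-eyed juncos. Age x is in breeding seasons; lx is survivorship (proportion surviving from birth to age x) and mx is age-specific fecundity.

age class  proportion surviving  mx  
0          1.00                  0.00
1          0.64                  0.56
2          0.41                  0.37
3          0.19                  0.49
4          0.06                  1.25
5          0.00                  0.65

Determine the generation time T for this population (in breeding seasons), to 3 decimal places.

1.830

lx·mx: 0, 0.3584, 0.1517, 0.0931, 0.075, 0 → R0 = 0.6782
x·lx·mx: 0, 0.3584, 0.3034, 0.2793, 0.3, 0 → Σ = 1.2411
T = 1.2411 / 0.6782 = 1.829991… → 1.830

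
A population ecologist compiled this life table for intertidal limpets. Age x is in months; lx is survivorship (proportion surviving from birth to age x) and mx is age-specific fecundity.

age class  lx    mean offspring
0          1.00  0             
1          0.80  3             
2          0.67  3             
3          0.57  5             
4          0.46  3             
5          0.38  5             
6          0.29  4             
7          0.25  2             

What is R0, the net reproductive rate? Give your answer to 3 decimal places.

12.200

lx·mx by age: 0, 2.4, 2.01, 2.85, 1.38, 1.9, 1.16, 0.5
R0 = Σ lx·mx = 12.2 → 12.200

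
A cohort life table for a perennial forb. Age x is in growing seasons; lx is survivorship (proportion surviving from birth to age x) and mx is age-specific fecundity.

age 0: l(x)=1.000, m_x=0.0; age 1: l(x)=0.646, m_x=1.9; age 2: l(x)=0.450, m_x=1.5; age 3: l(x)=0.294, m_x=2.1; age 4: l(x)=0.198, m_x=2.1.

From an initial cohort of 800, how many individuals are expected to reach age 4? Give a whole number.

Expected survivors = N0 · l_4 = 800 × 0.198 = 158.4 → 158

158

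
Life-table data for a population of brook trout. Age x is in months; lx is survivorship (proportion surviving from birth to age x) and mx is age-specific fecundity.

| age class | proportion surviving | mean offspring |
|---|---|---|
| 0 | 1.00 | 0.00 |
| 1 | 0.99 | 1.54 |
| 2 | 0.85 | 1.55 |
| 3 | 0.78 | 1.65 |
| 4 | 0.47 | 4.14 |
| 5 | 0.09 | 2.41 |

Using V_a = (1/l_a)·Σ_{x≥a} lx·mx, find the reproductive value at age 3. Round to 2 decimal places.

lx·mx for x ≥ 3: 1.287, 1.9458, 0.2169 → sum = 3.4497
V_3 = 3.4497 / l_3 = 3.4497 / 0.78 = 4.422692… → 4.42

4.42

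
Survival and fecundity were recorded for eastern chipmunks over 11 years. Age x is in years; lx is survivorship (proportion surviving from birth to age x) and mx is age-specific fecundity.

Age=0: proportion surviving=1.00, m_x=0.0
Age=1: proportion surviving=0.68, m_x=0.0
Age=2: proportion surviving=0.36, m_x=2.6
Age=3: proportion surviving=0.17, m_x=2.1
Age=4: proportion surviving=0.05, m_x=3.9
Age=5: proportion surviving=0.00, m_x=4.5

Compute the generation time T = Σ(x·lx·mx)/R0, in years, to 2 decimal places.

lx·mx: 0, 0, 0.936, 0.357, 0.195, 0 → R0 = 1.488
x·lx·mx: 0, 0, 1.872, 1.071, 0.78, 0 → Σ = 3.723
T = 3.723 / 1.488 = 2.502016… → 2.50

2.50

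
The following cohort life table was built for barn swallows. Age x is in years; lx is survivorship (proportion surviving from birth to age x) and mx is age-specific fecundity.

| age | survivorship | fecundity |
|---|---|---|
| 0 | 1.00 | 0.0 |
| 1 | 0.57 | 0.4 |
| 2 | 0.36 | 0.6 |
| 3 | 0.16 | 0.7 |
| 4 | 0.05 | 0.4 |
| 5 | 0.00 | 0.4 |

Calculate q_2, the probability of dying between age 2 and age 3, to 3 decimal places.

q_2 = (l_2 − l_3) / l_2 = (0.36 − 0.16) / 0.36
     = 0.2 / 0.36 = 0.555556… → 0.556

0.556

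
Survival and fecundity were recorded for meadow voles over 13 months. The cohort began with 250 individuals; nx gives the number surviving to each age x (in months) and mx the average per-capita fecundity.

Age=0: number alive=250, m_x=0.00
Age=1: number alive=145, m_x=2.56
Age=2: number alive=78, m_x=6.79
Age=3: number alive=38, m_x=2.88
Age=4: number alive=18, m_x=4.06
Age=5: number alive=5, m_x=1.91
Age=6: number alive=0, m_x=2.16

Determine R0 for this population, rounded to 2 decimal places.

4.37

lx = nx/n0 = nx/250: 1, 0.58, 0.312, 0.152, 0.072, 0.02, 0
lx·mx by age: 0, 1.4848, 2.11848, 0.43776, 0.29232, 0.0382, 0
R0 = Σ lx·mx = 4.37156 → 4.37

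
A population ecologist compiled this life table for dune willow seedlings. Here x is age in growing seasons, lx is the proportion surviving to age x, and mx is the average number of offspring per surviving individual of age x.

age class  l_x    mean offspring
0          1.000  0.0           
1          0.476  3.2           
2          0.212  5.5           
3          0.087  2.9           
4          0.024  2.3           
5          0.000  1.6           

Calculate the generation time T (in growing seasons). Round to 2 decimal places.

1.61

lx·mx: 0, 1.5232, 1.166, 0.2523, 0.0552, 0 → R0 = 2.9967
x·lx·mx: 0, 1.5232, 2.332, 0.7569, 0.2208, 0 → Σ = 4.8329
T = 4.8329 / 2.9967 = 1.612741… → 1.61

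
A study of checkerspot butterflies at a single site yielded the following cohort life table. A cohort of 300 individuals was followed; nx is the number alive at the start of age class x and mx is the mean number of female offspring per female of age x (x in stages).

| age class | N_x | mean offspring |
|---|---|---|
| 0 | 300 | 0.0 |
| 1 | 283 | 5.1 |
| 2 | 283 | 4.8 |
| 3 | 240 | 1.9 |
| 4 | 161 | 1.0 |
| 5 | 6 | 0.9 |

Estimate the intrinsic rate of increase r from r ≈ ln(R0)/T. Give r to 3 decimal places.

lx = nx/n0 = nx/300: 1, 0.94333…, 0.94333…, 0.8, 0.53667…, 0.02
R0 = Σ lx·mx = 0 + 4.811… + 4.528… + 1.52 + 0.53667… + 0.018 = 11.413667…
Σ x·lx·mx = 20.663667…; T = 20.663667…/11.413667… = 1.81043…
r ≈ ln(R0)/T = ln(11.413667…)/1.81043… = 1.34488… → 1.345

1.345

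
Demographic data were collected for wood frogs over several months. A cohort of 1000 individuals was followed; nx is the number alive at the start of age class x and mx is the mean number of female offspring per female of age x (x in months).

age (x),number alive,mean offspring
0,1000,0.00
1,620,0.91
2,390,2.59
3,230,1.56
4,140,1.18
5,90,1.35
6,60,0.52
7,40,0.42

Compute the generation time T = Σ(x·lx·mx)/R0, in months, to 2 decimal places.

2.31

lx = nx/n0 = nx/1000: 1, 0.62, 0.39, 0.23, 0.14, 0.09, 0.06, 0.04
lx·mx: 0, 0.5642, 1.0101, 0.3588, 0.1652, 0.1215, 0.0312, 0.0168 → R0 = 2.2678
x·lx·mx: 0, 0.5642, 2.0202, 1.0764, 0.6608, 0.6075, 0.1872, 0.1176 → Σ = 5.2339
T = 5.2339 / 2.2678 = 2.30792… → 2.31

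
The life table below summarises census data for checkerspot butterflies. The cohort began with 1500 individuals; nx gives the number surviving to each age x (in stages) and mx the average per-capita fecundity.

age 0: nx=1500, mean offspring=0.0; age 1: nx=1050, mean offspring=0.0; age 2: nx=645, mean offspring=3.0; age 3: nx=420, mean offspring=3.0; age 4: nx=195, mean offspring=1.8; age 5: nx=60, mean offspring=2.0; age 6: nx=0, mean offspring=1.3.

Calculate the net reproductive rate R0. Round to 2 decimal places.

lx = nx/n0 = nx/1500: 1, 0.7, 0.43, 0.28, 0.13, 0.04, 0
lx·mx by age: 0, 0, 1.29, 0.84, 0.234, 0.08, 0
R0 = Σ lx·mx = 2.444 → 2.44

2.44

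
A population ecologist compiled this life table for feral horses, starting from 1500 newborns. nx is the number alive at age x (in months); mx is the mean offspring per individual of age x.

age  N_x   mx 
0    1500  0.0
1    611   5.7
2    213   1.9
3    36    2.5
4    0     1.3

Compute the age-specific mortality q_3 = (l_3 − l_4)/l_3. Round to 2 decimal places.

1.00

lx = nx/n0 = nx/1500: 1, 0.40733…, 0.142, 0.024, 0
q_3 = (l_3 − l_4) / l_3 = (0.024 − 0) / 0.024
     = 0.024 / 0.024 = 1 → 1.00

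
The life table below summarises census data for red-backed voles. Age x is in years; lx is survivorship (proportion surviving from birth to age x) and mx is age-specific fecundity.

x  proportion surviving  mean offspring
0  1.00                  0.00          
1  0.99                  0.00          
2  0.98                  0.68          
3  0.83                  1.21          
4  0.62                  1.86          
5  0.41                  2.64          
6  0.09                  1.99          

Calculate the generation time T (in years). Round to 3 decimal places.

3.781

lx·mx: 0, 0, 0.6664, 1.0043, 1.1532, 1.0824, 0.1791 → R0 = 4.0854
x·lx·mx: 0, 0, 1.3328, 3.0129, 4.6128, 5.412, 1.0746 → Σ = 15.4451
T = 15.4451 / 4.0854 = 3.78056… → 3.781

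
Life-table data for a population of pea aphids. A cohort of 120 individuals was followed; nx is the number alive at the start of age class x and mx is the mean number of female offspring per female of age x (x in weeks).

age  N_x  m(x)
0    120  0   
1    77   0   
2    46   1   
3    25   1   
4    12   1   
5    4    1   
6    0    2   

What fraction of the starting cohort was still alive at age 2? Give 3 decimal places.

l_2 = n_2/n_0 = 46/120 = 0.383333… → 0.383

0.383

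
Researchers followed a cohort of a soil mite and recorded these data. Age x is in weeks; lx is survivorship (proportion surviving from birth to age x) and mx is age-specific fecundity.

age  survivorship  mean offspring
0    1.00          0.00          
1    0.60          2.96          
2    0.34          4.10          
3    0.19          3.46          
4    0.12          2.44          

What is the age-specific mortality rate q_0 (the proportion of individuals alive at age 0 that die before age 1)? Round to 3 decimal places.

0.400

q_0 = (l_0 − l_1) / l_0 = (1 − 0.6) / 1
     = 0.4 / 1 = 0.4 → 0.400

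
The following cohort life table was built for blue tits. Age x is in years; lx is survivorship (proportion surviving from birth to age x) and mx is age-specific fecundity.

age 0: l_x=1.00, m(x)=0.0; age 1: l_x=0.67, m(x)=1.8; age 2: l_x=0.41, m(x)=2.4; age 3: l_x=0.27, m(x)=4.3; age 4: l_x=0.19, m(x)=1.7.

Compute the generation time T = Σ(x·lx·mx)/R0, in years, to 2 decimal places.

2.16

lx·mx: 0, 1.206, 0.984, 1.161, 0.323 → R0 = 3.674
x·lx·mx: 0, 1.206, 1.968, 3.483, 1.292 → Σ = 7.949
T = 7.949 / 3.674 = 2.163582… → 2.16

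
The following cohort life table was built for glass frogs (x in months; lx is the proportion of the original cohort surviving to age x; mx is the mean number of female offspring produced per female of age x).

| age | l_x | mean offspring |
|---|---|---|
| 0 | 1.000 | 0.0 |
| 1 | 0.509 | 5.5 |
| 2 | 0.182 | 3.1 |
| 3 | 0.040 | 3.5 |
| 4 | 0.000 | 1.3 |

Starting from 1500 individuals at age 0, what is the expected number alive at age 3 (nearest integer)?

Expected survivors = N0 · l_3 = 1500 × 0.040 = 60 → 60

60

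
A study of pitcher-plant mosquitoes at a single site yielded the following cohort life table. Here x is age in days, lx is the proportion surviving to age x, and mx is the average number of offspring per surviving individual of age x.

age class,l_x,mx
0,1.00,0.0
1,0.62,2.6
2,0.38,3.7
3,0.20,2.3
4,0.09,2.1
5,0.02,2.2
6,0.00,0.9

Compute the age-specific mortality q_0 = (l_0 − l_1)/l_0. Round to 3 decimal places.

q_0 = (l_0 − l_1) / l_0 = (1 − 0.62) / 1
     = 0.38 / 1 = 0.38 → 0.380

0.380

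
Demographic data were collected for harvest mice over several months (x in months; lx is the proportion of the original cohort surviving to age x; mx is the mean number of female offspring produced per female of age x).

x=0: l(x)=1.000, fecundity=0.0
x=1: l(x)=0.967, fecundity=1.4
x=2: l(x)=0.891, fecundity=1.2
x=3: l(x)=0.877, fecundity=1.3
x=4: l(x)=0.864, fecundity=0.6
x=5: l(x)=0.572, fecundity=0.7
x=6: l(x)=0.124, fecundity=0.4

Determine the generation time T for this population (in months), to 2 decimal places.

2.49

lx·mx: 0, 1.3538, 1.0692, 1.1401, 0.5184, 0.4004, 0.0496 → R0 = 4.5315
x·lx·mx: 0, 1.3538, 2.1384, 3.4203, 2.0736, 2.002, 0.2976 → Σ = 11.2857
T = 11.2857 / 4.5315 = 2.4905… → 2.49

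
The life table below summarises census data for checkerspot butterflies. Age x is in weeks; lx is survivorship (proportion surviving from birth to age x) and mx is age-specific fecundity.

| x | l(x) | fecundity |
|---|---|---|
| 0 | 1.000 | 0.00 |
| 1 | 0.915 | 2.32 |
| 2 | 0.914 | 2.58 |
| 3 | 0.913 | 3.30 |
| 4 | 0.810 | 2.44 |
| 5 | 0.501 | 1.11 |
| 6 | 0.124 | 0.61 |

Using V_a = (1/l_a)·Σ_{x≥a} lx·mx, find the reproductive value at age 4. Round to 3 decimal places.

3.220

lx·mx for x ≥ 4: 1.9764, 0.55611, 0.07564 → sum = 2.60815
V_4 = 2.60815 / l_4 = 2.60815 / 0.81 = 3.219938… → 3.220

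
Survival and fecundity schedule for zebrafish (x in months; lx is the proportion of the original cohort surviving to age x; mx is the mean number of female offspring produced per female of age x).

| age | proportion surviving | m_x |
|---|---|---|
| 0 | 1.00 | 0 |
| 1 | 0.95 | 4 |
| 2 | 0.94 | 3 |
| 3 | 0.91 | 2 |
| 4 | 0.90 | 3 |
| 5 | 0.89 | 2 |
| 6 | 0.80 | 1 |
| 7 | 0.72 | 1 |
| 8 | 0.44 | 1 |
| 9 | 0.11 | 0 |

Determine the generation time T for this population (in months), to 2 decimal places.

lx·mx: 0, 3.8, 2.82, 1.82, 2.7, 1.78, 0.8, 0.72, 0.44, 0 → R0 = 14.88
x·lx·mx: 0, 3.8, 5.64, 5.46, 10.8, 8.9, 4.8, 5.04, 3.52, 0 → Σ = 47.96
T = 47.96 / 14.88 = 3.223118… → 3.22

3.22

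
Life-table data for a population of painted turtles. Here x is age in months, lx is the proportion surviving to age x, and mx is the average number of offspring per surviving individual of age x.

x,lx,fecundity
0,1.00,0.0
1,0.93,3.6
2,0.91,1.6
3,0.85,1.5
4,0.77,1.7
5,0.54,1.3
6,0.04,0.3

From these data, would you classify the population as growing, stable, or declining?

growing

R0 = Σ lx·mx = 0 + 3.348 + 1.456 + 1.275 + 1.309 + 0.702 + 0.012 = 8.102
R0 > 1, so the population is growing.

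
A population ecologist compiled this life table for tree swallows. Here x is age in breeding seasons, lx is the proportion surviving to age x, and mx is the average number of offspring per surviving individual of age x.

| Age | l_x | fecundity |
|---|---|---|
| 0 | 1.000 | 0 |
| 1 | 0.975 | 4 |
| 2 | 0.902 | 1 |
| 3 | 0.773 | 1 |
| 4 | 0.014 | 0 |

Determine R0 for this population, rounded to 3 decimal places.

lx·mx by age: 0, 3.9, 0.902, 0.773, 0
R0 = Σ lx·mx = 5.575 → 5.575

5.575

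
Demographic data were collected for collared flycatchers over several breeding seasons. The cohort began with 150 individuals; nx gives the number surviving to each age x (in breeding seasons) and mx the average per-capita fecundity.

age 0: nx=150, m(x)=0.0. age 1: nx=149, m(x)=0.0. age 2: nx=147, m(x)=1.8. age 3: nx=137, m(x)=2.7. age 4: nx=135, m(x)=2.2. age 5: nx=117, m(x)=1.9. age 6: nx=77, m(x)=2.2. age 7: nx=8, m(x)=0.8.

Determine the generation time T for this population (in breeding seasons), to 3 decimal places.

3.760

lx = nx/n0 = nx/150: 1, 0.99333…, 0.98, 0.91333…, 0.9, 0.78, 0.51333…, 0.05333…
lx·mx: 0, 0, 1.764, 2.466…, 1.98, 1.482, 1.129333…, 0.042667… → R0 = 8.864…
x·lx·mx: 0, 0, 3.528, 7.398…, 7.92, 7.41, 6.776…, 0.298667… → Σ = 33.330667…
T = 33.330667… / 8.864… = 3.760229… → 3.760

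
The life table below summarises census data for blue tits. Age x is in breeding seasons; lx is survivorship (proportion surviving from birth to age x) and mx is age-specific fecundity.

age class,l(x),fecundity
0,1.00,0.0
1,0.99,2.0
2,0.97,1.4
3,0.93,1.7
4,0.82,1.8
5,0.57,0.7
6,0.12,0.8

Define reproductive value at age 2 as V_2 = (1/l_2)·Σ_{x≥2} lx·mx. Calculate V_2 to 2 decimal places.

lx·mx for x ≥ 2: 1.358, 1.581, 1.476, 0.399, 0.096 → sum = 4.91
V_2 = 4.91 / l_2 = 4.91 / 0.97 = 5.061856… → 5.06

5.06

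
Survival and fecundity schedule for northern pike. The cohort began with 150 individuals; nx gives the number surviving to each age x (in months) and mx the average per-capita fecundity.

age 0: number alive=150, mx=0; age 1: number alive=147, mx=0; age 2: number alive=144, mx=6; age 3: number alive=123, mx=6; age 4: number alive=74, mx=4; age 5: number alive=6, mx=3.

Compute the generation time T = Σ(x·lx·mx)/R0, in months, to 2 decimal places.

2.72

lx = nx/n0 = nx/150: 1, 0.98, 0.96, 0.82, 0.49333…, 0.04
lx·mx: 0, 0, 5.76, 4.92, 1.973333…, 0.12 → R0 = 12.773333…
x·lx·mx: 0, 0, 11.52, 14.76, 7.893333…, 0.6 → Σ = 34.773333…
T = 34.773333… / 12.773333… = 2.722338… → 2.72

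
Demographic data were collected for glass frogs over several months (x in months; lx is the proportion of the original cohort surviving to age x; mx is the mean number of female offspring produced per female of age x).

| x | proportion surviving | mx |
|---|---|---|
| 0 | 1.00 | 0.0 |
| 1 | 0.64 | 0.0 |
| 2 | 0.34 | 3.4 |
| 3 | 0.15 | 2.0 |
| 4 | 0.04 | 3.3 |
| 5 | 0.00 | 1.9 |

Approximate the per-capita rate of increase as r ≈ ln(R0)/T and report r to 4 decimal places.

R0 = Σ lx·mx = 0 + 0 + 1.156 + 0.3 + 0.132 + 0 = 1.588
Σ x·lx·mx = 3.74; T = 3.74/1.588 = 2.35516…
r ≈ ln(R0)/T = ln(1.588)/2.35516… = 0.196367… → 0.1964

0.1964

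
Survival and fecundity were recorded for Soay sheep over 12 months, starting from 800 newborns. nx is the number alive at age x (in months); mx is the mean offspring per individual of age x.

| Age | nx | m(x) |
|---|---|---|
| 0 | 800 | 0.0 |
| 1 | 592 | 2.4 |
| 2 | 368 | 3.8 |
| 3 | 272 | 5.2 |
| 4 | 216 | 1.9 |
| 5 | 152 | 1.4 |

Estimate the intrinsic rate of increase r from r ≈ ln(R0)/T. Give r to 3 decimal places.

0.784

lx = nx/n0 = nx/800: 1, 0.74, 0.46, 0.34, 0.27, 0.19
R0 = Σ lx·mx = 0 + 1.776 + 1.748 + 1.768 + 0.513 + 0.266 = 6.071
Σ x·lx·mx = 13.958; T = 13.958/6.071 = 2.29913…
r ≈ ln(R0)/T = ln(6.071)/2.29913… = 0.78444… → 0.784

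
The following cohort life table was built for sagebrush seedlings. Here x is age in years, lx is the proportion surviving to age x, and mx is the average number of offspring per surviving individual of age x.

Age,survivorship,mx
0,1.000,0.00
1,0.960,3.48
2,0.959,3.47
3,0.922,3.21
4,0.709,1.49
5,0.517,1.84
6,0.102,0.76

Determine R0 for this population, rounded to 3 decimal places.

lx·mx by age: 0, 3.3408, 3.32773, 2.95962, 1.05641, 0.95128, 0.07752
R0 = Σ lx·mx = 11.71336 → 11.713

11.713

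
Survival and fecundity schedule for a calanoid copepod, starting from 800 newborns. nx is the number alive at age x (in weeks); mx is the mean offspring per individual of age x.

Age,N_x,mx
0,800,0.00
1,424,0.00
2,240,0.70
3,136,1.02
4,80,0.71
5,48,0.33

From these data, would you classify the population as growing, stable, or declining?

lx = nx/n0 = nx/800: 1, 0.53, 0.3, 0.17, 0.1, 0.06
R0 = Σ lx·mx = 0 + 0 + 0.21 + 0.1734 + 0.071 + 0.0198 = 0.4742
R0 < 1, so the population is declining.

declining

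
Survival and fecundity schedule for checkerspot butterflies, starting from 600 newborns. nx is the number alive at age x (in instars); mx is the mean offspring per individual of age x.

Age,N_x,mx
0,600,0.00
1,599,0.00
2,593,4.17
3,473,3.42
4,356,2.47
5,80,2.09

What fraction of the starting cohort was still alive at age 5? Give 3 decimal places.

0.133

l_5 = n_5/n_0 = 80/600 = 0.133333… → 0.133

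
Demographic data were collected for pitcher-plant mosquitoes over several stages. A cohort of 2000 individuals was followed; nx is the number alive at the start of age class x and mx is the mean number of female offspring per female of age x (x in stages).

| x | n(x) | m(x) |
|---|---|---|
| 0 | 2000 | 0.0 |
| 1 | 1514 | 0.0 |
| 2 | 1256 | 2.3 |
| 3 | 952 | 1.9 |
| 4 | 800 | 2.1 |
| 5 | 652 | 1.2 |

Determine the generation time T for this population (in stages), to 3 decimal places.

3.050

lx = nx/n0 = nx/2000: 1, 0.757, 0.628, 0.476, 0.4, 0.326
lx·mx: 0, 0, 1.4444, 0.9044, 0.84, 0.3912 → R0 = 3.58
x·lx·mx: 0, 0, 2.8888, 2.7132, 3.36, 1.956 → Σ = 10.918
T = 10.918 / 3.58 = 3.049721… → 3.050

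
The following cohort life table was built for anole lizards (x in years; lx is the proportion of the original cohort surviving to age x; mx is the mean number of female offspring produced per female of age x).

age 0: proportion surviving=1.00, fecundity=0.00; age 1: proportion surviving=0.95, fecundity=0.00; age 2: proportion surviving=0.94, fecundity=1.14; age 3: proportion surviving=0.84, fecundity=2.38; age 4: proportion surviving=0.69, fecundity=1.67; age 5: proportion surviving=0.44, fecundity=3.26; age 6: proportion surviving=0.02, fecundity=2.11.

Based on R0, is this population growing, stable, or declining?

growing

R0 = Σ lx·mx = 0 + 0 + 1.0716 + 1.9992 + 1.1523 + 1.4344 + 0.0422 = 5.6997
R0 > 1, so the population is growing.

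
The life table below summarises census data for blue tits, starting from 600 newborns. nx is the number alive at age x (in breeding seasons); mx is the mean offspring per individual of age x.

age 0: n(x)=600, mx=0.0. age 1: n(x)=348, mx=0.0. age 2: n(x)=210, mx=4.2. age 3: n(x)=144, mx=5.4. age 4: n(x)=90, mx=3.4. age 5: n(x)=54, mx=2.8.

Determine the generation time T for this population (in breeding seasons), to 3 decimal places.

2.871

lx = nx/n0 = nx/600: 1, 0.58, 0.35, 0.24, 0.15, 0.09
lx·mx: 0, 0, 1.47, 1.296, 0.51, 0.252 → R0 = 3.528
x·lx·mx: 0, 0, 2.94, 3.888, 2.04, 1.26 → Σ = 10.128
T = 10.128 / 3.528 = 2.870748… → 2.871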